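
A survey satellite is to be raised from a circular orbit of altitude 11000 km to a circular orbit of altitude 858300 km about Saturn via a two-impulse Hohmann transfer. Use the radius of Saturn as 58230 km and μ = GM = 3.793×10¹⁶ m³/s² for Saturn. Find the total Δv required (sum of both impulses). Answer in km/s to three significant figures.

Δv_total ≈ 12.5 km/s

r₁ = 58230 + 11000 = 69230 km = 6.9230×10⁷ m.
r₂ = 58230 + 858300 = 916530 km = 9.1653×10⁸ m.
Transfer ellipse a_t = (r₁ + r₂)/2 = 4.929×10⁸ m.
At r₁: circular v_c1 = √(μ/r₁) = 23410 m/s; transfer-perikrone v_p = √[μ(2/r₁ − 1/a_t)] = 31920 m/s.
Δv₁ = v_p − v_c1 = 8512 m/s.
At r₂: circular v_c2 = √(μ/r₂) = 6433 m/s; transfer-apokrone v_a = √[μ(2/r₂ − 1/a_t)] = 2411 m/s.
Δv₂ = v_c2 − v_a = 4022 m/s.
Total Δv = Δv₁ + Δv₂ = 12530 m/s = 12.53 km/s.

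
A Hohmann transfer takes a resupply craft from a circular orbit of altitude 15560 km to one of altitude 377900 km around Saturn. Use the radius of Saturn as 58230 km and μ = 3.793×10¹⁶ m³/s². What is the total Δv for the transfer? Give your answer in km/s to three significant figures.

Δv_total ≈ 11.3 km/s

r₁ = 58230 + 15560 = 73790 km = 7.3790×10⁷ m.
r₂ = 58230 + 377900 = 436130 km = 4.3613×10⁸ m.
Transfer ellipse a_t = (r₁ + r₂)/2 = 2.550×10⁸ m.
At r₁: circular v_c1 = √(μ/r₁) = 22670 m/s; transfer-perikrone v_p = √[μ(2/r₁ − 1/a_t)] = 29650 m/s.
Δv₁ = v_p − v_c1 = 6981 m/s.
At r₂: circular v_c2 = √(μ/r₂) = 9326 m/s; transfer-apokrone v_a = √[μ(2/r₂ − 1/a_t)] = 5017 m/s.
Δv₂ = v_c2 − v_a = 4309 m/s.
Total Δv = Δv₁ + Δv₂ = 11290 m/s = 11.29 km/s.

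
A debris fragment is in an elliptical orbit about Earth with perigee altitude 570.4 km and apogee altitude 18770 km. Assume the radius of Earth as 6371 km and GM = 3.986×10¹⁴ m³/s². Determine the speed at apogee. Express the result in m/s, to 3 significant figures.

v ≈ 2620 m/s

r_p = 6371 + 570.4 = 6941.4 km = 6.9414×10⁶ m.
r_a = 6371 + 18770 = 25141 km = 2.5141×10⁷ m.
Semi-major axis a = (r_p + r_a)/2 = 16041 km = 1.604×10⁷ m.
Vis-viva: v² = μ(2/r − 1/a) = 3.986×10¹⁴ × (7.955×10⁻⁸ − 6.234×10⁻⁸) = 6.861×10⁶ m²/s².
v = 2619 m/s.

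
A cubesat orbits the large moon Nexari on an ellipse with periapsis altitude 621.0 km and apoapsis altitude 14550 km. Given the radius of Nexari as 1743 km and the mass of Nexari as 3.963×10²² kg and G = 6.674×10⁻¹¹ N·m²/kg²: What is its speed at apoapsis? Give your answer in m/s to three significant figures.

μ = GM = 6.674×10⁻¹¹ × 3.963×10²² = 2.645×10¹² m³/s².
r_p = 1743 + 621.0 = 2364.0 km = 2.3640×10⁶ m.
r_a = 1743 + 14550 = 16293 km = 1.6293×10⁷ m.
Semi-major axis a = (r_p + r_a)/2 = 9328.5 km = 9.328×10⁶ m.
Vis-viva: v² = μ(2/r − 1/a) = 2.645×10¹² × (1.228×10⁻⁷ − 1.072×10⁻⁷) = 4.114×10⁴ m²/s².
v = 202.8 m/s.

v ≈ 203 m/s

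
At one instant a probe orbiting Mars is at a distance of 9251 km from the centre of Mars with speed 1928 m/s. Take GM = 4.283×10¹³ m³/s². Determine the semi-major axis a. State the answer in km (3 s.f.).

a ≈ 7730 km

r = 9.251×10⁶ m.
Vis-viva rearranged: 1/a = 2/r − v²/μ = 2.162×10⁻⁷ − 8.679×10⁻⁸ = 1.294×10⁻⁷ m⁻¹.
a = 7.728×10⁶ m = 7727.8 km.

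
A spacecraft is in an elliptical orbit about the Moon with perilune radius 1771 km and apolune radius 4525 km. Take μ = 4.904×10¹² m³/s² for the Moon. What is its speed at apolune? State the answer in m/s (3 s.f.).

v ≈ 781 m/s

Semi-major axis a = (r_p + r_a)/2 = 3148.0 km = 3.148×10⁶ m.
Vis-viva: v² = μ(2/r − 1/a) = 4.904×10¹² × (4.420×10⁻⁷ − 3.177×10⁻⁷) = 6.097×10⁵ m²/s².
v = 780.8 m/s.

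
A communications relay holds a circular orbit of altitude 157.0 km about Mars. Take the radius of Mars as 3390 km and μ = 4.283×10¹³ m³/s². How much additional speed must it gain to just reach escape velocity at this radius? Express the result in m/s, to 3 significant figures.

r = 3390 + 157.0 = 3547.0 km = 3.5470×10⁶ m.
Circular speed v_c = √(μ/r) = 3475 m/s.
Escape speed v_esc = √(2μ/r) = √2 × v_c = 4914 m/s.
Δv = v_esc − v_c = 1439 m/s.

Δv ≈ 1440 m/s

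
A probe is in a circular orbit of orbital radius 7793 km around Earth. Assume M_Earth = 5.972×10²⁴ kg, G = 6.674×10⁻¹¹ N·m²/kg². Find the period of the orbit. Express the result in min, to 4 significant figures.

μ = GM = 6.674×10⁻¹¹ × 5.972×10²⁴ = 3.986×10¹⁴ m³/s².
r = 7793 km = 7.793×10⁶ m.
Kepler's third law: T = 2π√(r³/μ) = 2π√((7.793×10⁶)³ / 3.986×10¹⁴).
r³/μ = 1.187×10⁶ s², so T = 2π × 1.090×10³ = 6.847×10³ s.
Converting: 6.847×10³ s ÷ 60.00 = 114.1 min.

T ≈ 114.1 min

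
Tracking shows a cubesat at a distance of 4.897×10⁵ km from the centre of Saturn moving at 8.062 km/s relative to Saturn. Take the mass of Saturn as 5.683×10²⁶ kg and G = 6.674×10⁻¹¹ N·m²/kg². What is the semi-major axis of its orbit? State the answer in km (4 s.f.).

a ≈ 4.219×10⁵ km

μ = GM = 6.674×10⁻¹¹ × 5.683×10²⁶ = 3.793×10¹⁶ m³/s².
r = 4.897×10⁸ m.
Specific orbital energy ε = v²/2 − μ/r = (8062)²/2 − 3.793×10¹⁶/4.897×10⁸ = -4.495×10⁷ J/kg.
Since ε = −μ/(2a), a = −μ/(2ε) = 4.219×10⁸ m = 4.2185×10⁵ km.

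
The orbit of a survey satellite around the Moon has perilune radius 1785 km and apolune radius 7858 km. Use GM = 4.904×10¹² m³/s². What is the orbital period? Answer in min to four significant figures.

T ≈ 500.6 min

Semi-major axis a = (r_p + r_a)/2 = (1785.0 + 7858.0)/2 = 4821.5 km = 4.822×10⁶ m.
By Kepler's third law T = 2π√(a³/μ) = 2π × 4.781×10³ = 3.004×10⁴ s.
= 500.6 min.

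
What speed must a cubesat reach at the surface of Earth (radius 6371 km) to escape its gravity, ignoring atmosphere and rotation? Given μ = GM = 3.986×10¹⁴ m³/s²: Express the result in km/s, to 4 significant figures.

r = R = 6.371×10⁶ m.
Escape speed v_esc = √(2μ/r) = √(2 × 3.986×10¹⁴ / 6.371×10⁶) = √(1.251×10⁸) = 11190 m/s.
= 11.19 km/s.

v_esc ≈ 11.19 km/s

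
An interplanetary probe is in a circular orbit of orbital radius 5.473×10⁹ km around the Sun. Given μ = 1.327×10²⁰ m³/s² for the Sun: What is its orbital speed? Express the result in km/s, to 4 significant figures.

v ≈ 4.924 km/s

r = 5.473×10⁹ km = 5.473×10¹² m.
For a circular orbit v = √(μ/r) = √(1.327×10²⁰ / 5.473×10¹²) = √(2.425×10⁷) = 4924 m/s.
That is 4.924 km/s.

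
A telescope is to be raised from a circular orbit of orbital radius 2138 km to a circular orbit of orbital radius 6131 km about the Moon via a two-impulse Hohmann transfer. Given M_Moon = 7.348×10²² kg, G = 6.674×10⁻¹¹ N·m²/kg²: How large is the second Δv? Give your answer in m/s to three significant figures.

μ = GM = 6.674×10⁻¹¹ × 7.348×10²² = 4.904×10¹² m³/s².
r₁ = 2138 km = 2.138×10⁶ m.
r₂ = 6131 km = 6.131×10⁶ m.
Transfer ellipse a_t = (r₁ + r₂)/2 = 4.134×10⁶ m.
At r₁: circular v_c1 = √(μ/r₁) = 1515 m/s; transfer-perilune v_p = √[μ(2/r₁ − 1/a_t)] = 1844 m/s.
At r₂: circular v_c2 = √(μ/r₂) = 894.4 m/s; transfer-apolune v_a = √[μ(2/r₂ − 1/a_t)] = 643.1 m/s.
Δv₂ = v_c2 − v_a = 251.2 m/s.

Δv ≈ 251 m/s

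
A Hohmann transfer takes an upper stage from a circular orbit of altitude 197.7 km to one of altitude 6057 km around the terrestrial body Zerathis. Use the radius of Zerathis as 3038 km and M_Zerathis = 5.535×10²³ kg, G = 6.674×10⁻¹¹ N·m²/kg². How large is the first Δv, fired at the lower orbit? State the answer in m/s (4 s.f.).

Δv ≈ 725.0 m/s

μ = GM = 6.674×10⁻¹¹ × 5.535×10²³ = 3.694×10¹³ m³/s².
r₁ = 3038 + 197.7 = 3235.7 km = 3.2357×10⁶ m.
r₂ = 3038 + 6057 = 9095.0 km = 9.0950×10⁶ m.
Transfer ellipse a_t = (r₁ + r₂)/2 = 6.165×10⁶ m.
At r₁: circular v_c1 = √(μ/r₁) = 3379 m/s; transfer-periapsis v_p = √[μ(2/r₁ − 1/a_t)] = 4104 m/s.
Δv₁ = v_p − v_c1 = 725.0 m/s.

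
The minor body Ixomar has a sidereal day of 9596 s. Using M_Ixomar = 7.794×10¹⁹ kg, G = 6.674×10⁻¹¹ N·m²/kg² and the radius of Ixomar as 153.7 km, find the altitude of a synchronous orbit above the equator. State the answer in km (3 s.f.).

h_sync ≈ 76.1 km

μ = GM = 6.674×10⁻¹¹ × 7.794×10¹⁹ = 5.202×10⁹ m³/s².
A synchronous orbit has period T, so by Kepler's third law a = (μT²/4π²)^(1/3).
μT²/4π² = 5.202×10⁹ × (9.596×10³)² / 39.48 = 1.213×10¹⁶ m³.
a = 2.298×10⁵ m = 229.79 km.
Altitude h = a − R = 229.79 − 153.7 = 76.085 km.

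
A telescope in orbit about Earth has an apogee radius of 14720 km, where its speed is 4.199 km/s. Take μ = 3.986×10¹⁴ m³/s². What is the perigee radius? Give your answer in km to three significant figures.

perigee radius ≈ 7110 km

r_a = 1.472×10⁷ m.
Specific energy ε = v²/2 − μ/r = -1.826×10⁷ J/kg, so a = −μ/(2ε) = 1.091×10⁷ m.
The apsides satisfy r_p + r_a = 2a, so the perigee radius is 2a − r_a = 7.106×10⁶ m = 7105.5 km.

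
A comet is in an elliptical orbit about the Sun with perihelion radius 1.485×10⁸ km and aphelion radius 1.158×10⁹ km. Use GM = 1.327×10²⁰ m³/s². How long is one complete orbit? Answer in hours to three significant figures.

Semi-major axis a = (r_p + r_a)/2 = (1.4850×10⁸ + 1.1580×10⁹)/2 = 6.5325×10⁸ km = 6.532×10¹¹ m.
By Kepler's third law T = 2π√(a³/μ) = 2π × 4.583×10⁷ = 2.880×10⁸ s.
= 79990 hours.

T ≈ 80000 hours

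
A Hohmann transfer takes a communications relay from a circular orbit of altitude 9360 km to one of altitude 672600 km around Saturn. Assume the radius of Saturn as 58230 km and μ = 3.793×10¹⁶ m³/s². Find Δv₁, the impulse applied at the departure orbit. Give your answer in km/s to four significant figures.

Δv ≈ 8.363 km/s

r₁ = 58230 + 9360 = 67590 km = 6.7590×10⁷ m.
r₂ = 58230 + 672600 = 730830 km = 7.3083×10⁸ m.
Transfer ellipse a_t = (r₁ + r₂)/2 = 3.992×10⁸ m.
At r₁: circular v_c1 = √(μ/r₁) = 23690 m/s; transfer-perikrone v_p = √[μ(2/r₁ − 1/a_t)] = 32050 m/s.
Δv₁ = v_p − v_c1 = 8363 m/s.
= 8.363 km/s.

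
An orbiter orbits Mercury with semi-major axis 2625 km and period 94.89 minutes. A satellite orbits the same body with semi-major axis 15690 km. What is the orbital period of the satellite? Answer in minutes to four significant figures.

Kepler's third law: T² ∝ a³, so T₂ = T₁ (a₂/a₁)^(3/2).
a₂/a₁ = 5.977, (a₂/a₁)^(3/2) = 14.61.
T₂ = 94.89 × 14.61 = 1387 minutes.

T₂ ≈ 1387 minutes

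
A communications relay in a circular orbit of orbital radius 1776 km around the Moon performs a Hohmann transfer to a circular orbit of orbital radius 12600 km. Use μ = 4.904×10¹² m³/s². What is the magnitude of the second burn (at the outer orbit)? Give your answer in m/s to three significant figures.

Δv ≈ 314 m/s

r₁ = 1776 km = 1.776×10⁶ m.
r₂ = 12600 km = 1.260×10⁷ m.
Transfer ellipse a_t = (r₁ + r₂)/2 = 7.188×10⁶ m.
At r₁: circular v_c1 = √(μ/r₁) = 1662 m/s; transfer-perilune v_p = √[μ(2/r₁ − 1/a_t)] = 2200 m/s.
At r₂: circular v_c2 = √(μ/r₂) = 623.9 m/s; transfer-apolune v_a = √[μ(2/r₂ − 1/a_t)] = 310.1 m/s.
Δv₂ = v_c2 − v_a = 313.8 m/s.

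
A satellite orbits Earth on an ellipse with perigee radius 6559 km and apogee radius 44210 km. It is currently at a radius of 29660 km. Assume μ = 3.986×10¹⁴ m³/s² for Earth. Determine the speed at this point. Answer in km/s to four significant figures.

Semi-major axis a = (r_p + r_a)/2 = 25384 km = 2.538×10⁷ m.
Vis-viva: v² = μ(2/r − 1/a) = 3.986×10¹⁴ × (6.743×10⁻⁸ − 3.939×10⁻⁸) = 1.118×10⁷ m²/s².
v = 3343 m/s = 3.343 km/s.

v ≈ 3.343 km/s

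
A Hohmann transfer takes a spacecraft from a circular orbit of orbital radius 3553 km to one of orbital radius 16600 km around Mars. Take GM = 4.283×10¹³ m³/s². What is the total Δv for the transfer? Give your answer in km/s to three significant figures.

r₁ = 3553 km = 3.553×10⁶ m.
r₂ = 16600 km = 1.660×10⁷ m.
Transfer ellipse a_t = (r₁ + r₂)/2 = 1.008×10⁷ m.
At r₁: circular v_c1 = √(μ/r₁) = 3472 m/s; transfer-periapsis v_p = √[μ(2/r₁ − 1/a_t)] = 4456 m/s.
Δv₁ = v_p − v_c1 = 984.3 m/s.
At r₂: circular v_c2 = √(μ/r₂) = 1606 m/s; transfer-apoapsis v_a = √[μ(2/r₂ − 1/a_t)] = 953.8 m/s.
Δv₂ = v_c2 − v_a = 652.5 m/s.
Total Δv = Δv₁ + Δv₂ = 1637 m/s = 1.637 km/s.

Δv_total ≈ 1.64 km/s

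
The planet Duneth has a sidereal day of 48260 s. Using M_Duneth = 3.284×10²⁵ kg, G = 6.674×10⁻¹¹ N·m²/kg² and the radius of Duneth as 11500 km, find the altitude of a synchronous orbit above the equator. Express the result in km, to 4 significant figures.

μ = GM = 6.674×10⁻¹¹ × 3.284×10²⁵ = 2.192×10¹⁵ m³/s².
A synchronous orbit has period T, so by Kepler's third law a = (μT²/4π²)^(1/3).
μT²/4π² = 2.192×10¹⁵ × (4.826×10⁴)² / 39.48 = 1.293×10²³ m³.
a = 5.057×10⁷ m = 50567 km.
Altitude h = a − R = 50567 − 11500 = 39067 km.

h_sync ≈ 39070 km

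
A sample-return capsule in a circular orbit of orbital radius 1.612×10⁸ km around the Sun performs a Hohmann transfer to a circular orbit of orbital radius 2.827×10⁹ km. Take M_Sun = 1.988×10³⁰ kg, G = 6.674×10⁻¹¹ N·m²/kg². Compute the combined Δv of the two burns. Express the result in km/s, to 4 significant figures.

Δv_total ≈ 15.37 km/s

μ = GM = 6.674×10⁻¹¹ × 1.988×10³⁰ = 1.327×10²⁰ m³/s².
r₁ = 1.612×10⁸ km = 1.612×10¹¹ m.
r₂ = 2.827×10⁹ km = 2.827×10¹² m.
Transfer ellipse a_t = (r₁ + r₂)/2 = 1.494×10¹² m.
At r₁: circular v_c1 = √(μ/r₁) = 28690 m/s; transfer-perihelion v_p = √[μ(2/r₁ − 1/a_t)] = 39460 m/s.
Δv₁ = v_p − v_c1 = 10770 m/s.
At r₂: circular v_c2 = √(μ/r₂) = 6851 m/s; transfer-aphelion v_a = √[μ(2/r₂ − 1/a_t)] = 2250 m/s.
Δv₂ = v_c2 − v_a = 4601 m/s.
Total Δv = Δv₁ + Δv₂ = 15370 m/s = 15.37 km/s.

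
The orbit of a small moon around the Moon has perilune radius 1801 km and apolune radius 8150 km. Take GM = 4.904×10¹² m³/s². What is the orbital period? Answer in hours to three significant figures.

T ≈ 8.75 hours

Semi-major axis a = (r_p + r_a)/2 = (1801.0 + 8150.0)/2 = 4975.5 km = 4.976×10⁶ m.
By Kepler's third law T = 2π√(a³/μ) = 2π × 5.012×10³ = 3.149×10⁴ s.
= 8.747 hours.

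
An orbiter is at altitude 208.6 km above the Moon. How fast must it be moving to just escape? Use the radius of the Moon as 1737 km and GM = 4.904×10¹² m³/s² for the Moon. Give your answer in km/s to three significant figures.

r = 1737 + 208.6 = 1945.6 km = 1.9456×10⁶ m.
Escape speed v_esc = √(2μ/r) = √(2 × 4.904×10¹² / 1.946×10⁶) = √(5.041×10⁶) = 2245 m/s.
= 2.245 km/s.

v_esc ≈ 2.25 km/s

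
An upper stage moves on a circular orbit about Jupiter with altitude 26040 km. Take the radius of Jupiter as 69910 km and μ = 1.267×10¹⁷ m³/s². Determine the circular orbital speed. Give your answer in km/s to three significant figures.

r = 69910 + 26040 = 95950 km = 9.5950×10⁷ m.
For a circular orbit v = √(μ/r) = √(1.267×10¹⁷ / 9.595×10⁷) = √(1.320×10⁹) = 36340 m/s.
That is 36.34 km/s.

v ≈ 36.3 km/s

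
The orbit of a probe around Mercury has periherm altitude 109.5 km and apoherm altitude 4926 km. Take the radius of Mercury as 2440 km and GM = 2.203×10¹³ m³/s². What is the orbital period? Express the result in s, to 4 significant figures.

r_p = 2440 + 109.5 = 2549.5 km = 2.5495×10⁶ m.
r_a = 2440 + 4926 = 7366.0 km = 7.3660×10⁶ m.
Semi-major axis a = (r_p + r_a)/2 = (2549.5 + 7366.0)/2 = 4957.8 km = 4.958×10⁶ m.
By Kepler's third law T = 2π√(a³/μ) = 2π × 2.352×10³ = 1.478×10⁴ s.

T ≈ 14780 s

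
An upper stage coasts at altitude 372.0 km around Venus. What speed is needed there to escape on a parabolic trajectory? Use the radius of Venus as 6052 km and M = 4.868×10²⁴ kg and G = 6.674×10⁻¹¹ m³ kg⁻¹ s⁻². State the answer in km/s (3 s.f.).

v_esc ≈ 10.1 km/s

μ = GM = 6.674×10⁻¹¹ × 4.868×10²⁴ = 3.249×10¹⁴ m³/s².
r = 6052 + 372.0 = 6424.0 km = 6.4240×10⁶ m.
Escape speed v_esc = √(2μ/r) = √(2 × 3.249×10¹⁴ / 6.424×10⁶) = √(1.011×10⁸) = 10060 m/s.
= 10.06 km/s.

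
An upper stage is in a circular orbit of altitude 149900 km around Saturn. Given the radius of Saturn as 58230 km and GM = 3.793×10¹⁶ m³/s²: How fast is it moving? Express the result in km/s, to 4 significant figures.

v ≈ 13.50 km/s

r = 58230 + 149900 = 208130 km = 2.0813×10⁸ m.
For a circular orbit v = √(μ/r) = √(3.793×10¹⁶ / 2.081×10⁸) = √(1.822×10⁸) = 13500 m/s.
That is 13.50 km/s.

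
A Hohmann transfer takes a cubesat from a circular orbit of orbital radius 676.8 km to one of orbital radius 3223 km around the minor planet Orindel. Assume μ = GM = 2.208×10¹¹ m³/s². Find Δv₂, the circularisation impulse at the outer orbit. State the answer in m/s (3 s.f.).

r₁ = 676.8 km = 6.768×10⁵ m.
r₂ = 3223 km = 3.223×10⁶ m.
Transfer ellipse a_t = (r₁ + r₂)/2 = 1.950×10⁶ m.
At r₁: circular v_c1 = √(μ/r₁) = 571.2 m/s; transfer-periapsis v_p = √[μ(2/r₁ − 1/a_t)] = 734.3 m/s.
At r₂: circular v_c2 = √(μ/r₂) = 261.7 m/s; transfer-apoapsis v_a = √[μ(2/r₂ − 1/a_t)] = 154.2 m/s.
Δv₂ = v_c2 − v_a = 107.5 m/s.

Δv ≈ 108 m/s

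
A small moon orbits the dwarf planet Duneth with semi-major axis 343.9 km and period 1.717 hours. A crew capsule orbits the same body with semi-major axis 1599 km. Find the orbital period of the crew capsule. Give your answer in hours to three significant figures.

T₂ ≈ 17.2 hours

Kepler's third law: T² ∝ a³, so T₂ = T₁ (a₂/a₁)^(3/2).
a₂/a₁ = 4.650, (a₂/a₁)^(3/2) = 10.03.
T₂ = 1.717 × 10.03 = 17.21 hours.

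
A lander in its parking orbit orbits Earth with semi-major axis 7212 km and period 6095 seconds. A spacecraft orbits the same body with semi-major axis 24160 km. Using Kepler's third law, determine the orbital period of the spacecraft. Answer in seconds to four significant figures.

Kepler's third law: T² ∝ a³, so T₂ = T₁ (a₂/a₁)^(3/2).
a₂/a₁ = 3.350, (a₂/a₁)^(3/2) = 6.131.
T₂ = 6095 × 6.131 = 37370 seconds.

T₂ ≈ 37370 seconds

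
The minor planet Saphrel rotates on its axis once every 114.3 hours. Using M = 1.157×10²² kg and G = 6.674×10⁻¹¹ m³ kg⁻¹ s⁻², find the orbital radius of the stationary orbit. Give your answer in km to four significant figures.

μ = GM = 6.674×10⁻¹¹ × 1.157×10²² = 7.722×10¹¹ m³/s².
T = 114.3 hours = 4.115×10⁵ s.
A synchronous orbit has period T, so by Kepler's third law a = (μT²/4π²)^(1/3).
μT²/4π² = 7.722×10¹¹ × (4.115×10⁵)² / 39.48 = 3.312×10²¹ m³.
a = 1.491×10⁷ m = 14906 km.

r_sync ≈ 14910 km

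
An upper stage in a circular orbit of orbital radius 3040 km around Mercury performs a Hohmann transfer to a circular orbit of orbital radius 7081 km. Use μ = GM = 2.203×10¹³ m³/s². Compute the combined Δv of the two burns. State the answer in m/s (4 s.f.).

Δv_total ≈ 889.1 m/s

r₁ = 3040 km = 3.040×10⁶ m.
r₂ = 7081 km = 7.081×10⁶ m.
Transfer ellipse a_t = (r₁ + r₂)/2 = 5.060×10⁶ m.
At r₁: circular v_c1 = √(μ/r₁) = 2692 m/s; transfer-periherm v_p = √[μ(2/r₁ − 1/a_t)] = 3184 m/s.
Δv₁ = v_p − v_c1 = 492.4 m/s.
At r₂: circular v_c2 = √(μ/r₂) = 1764 m/s; transfer-apoherm v_a = √[μ(2/r₂ − 1/a_t)] = 1367 m/s.
Δv₂ = v_c2 − v_a = 396.7 m/s.
Total Δv = Δv₁ + Δv₂ = 889.1 m/s.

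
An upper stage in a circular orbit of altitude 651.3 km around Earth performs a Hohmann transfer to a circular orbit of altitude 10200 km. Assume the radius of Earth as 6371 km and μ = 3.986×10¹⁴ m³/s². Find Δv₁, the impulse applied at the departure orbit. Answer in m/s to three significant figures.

Δv ≈ 1400 m/s

r₁ = 6371 + 651.3 = 7022.3 km = 7.0223×10⁶ m.
r₂ = 6371 + 10200 = 16571 km = 1.6571×10⁷ m.
Transfer ellipse a_t = (r₁ + r₂)/2 = 1.180×10⁷ m.
At r₁: circular v_c1 = √(μ/r₁) = 7534 m/s; transfer-perigee v_p = √[μ(2/r₁ − 1/a_t)] = 8929 m/s.
Δv₁ = v_p − v_c1 = 1395 m/s.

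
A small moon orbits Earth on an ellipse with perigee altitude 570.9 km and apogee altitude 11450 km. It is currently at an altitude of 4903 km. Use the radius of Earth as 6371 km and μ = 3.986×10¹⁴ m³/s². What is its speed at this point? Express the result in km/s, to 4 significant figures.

v ≈ 6.206 km/s

r_p = 6371 + 570.9 = 6941.9 km = 6.9419×10⁶ m.
r_a = 6371 + 11450 = 17821 km = 1.7821×10⁷ m.
r = 6371 + 4903 = 11274 km = 1.127×10⁷ m.
Semi-major axis a = (r_p + r_a)/2 = 12381 km = 1.238×10⁷ m.
Vis-viva: v² = μ(2/r − 1/a) = 3.986×10¹⁴ × (1.774×10⁻⁷ − 8.077×10⁻⁸) = 3.852×10⁷ m²/s².
v = 6206 m/s = 6.206 km/s.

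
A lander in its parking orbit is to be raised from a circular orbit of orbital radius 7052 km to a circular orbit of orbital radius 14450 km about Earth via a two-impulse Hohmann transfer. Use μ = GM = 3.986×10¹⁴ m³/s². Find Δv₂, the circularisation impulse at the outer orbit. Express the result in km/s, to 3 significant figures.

Δv ≈ 0.998 km/s

r₁ = 7052 km = 7.052×10⁶ m.
r₂ = 14450 km = 1.445×10⁷ m.
Transfer ellipse a_t = (r₁ + r₂)/2 = 1.075×10⁷ m.
At r₁: circular v_c1 = √(μ/r₁) = 7518 m/s; transfer-perigee v_p = √[μ(2/r₁ − 1/a_t)] = 8716 m/s.
At r₂: circular v_c2 = √(μ/r₂) = 5252 m/s; transfer-apogee v_a = √[μ(2/r₂ − 1/a_t)] = 4254 m/s.
Δv₂ = v_c2 − v_a = 998.4 m/s.
= 0.9984 km/s.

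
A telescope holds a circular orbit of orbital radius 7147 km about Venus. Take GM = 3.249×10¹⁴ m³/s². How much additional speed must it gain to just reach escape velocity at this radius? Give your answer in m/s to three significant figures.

r = 7147 km = 7.147×10⁶ m.
Circular speed v_c = √(μ/r) = 6742 m/s.
Escape speed v_esc = √(2μ/r) = √2 × v_c = 9535 m/s.
Δv = v_esc − v_c = 2793 m/s.

Δv ≈ 2790 m/s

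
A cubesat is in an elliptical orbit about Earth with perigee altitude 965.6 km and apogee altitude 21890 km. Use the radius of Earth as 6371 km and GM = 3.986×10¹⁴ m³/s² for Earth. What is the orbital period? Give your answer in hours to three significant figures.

r_p = 6371 + 965.6 = 7336.6 km = 7.3366×10⁶ m.
r_a = 6371 + 21890 = 28261 km = 2.8261×10⁷ m.
Semi-major axis a = (r_p + r_a)/2 = (7336.6 + 28261)/2 = 17799 km = 1.780×10⁷ m.
By Kepler's third law T = 2π√(a³/μ) = 2π × 3.761×10³ = 2.363×10⁴ s.
= 6.564 hours.

T ≈ 6.56 hours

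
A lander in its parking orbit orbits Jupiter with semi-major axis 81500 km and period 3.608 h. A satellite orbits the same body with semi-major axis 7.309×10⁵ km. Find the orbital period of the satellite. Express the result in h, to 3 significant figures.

Kepler's third law: T² ∝ a³, so T₂ = T₁ (a₂/a₁)^(3/2).
a₂/a₁ = 8.968, (a₂/a₁)^(3/2) = 26.86.
T₂ = 3.608 × 26.86 = 96.90 h.

T₂ ≈ 96.9 h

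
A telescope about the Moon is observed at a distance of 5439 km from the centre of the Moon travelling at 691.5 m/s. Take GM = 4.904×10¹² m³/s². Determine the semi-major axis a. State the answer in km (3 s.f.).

a ≈ 3700 km

r = 5.439×10⁶ m.
Vis-viva rearranged: 1/a = 2/r − v²/μ = 3.677×10⁻⁷ − 9.751×10⁻⁸ = 2.702×10⁻⁷ m⁻¹.
a = 3.701×10⁶ m = 3700.9 km.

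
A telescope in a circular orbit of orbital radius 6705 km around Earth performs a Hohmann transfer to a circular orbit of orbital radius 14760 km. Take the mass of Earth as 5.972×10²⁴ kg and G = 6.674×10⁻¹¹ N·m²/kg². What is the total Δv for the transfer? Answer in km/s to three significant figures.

μ = GM = 6.674×10⁻¹¹ × 5.972×10²⁴ = 3.986×10¹⁴ m³/s².
r₁ = 6705 km = 6.705×10⁶ m.
r₂ = 14760 km = 1.476×10⁷ m.
Transfer ellipse a_t = (r₁ + r₂)/2 = 1.073×10⁷ m.
At r₁: circular v_c1 = √(μ/r₁) = 7710 m/s; transfer-perigee v_p = √[μ(2/r₁ − 1/a_t)] = 9042 m/s.
Δv₁ = v_p − v_c1 = 1332 m/s.
At r₂: circular v_c2 = √(μ/r₂) = 5196 m/s; transfer-apogee v_a = √[μ(2/r₂ − 1/a_t)] = 4107 m/s.
Δv₂ = v_c2 − v_a = 1089 m/s.
Total Δv = Δv₁ + Δv₂ = 2421 m/s = 2.421 km/s.

Δv_total ≈ 2.42 km/s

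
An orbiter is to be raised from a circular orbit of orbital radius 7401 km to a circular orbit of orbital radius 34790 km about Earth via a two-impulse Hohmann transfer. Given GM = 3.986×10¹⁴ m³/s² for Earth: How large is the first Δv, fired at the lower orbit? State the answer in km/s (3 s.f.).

r₁ = 7401 km = 7.401×10⁶ m.
r₂ = 34790 km = 3.479×10⁷ m.
Transfer ellipse a_t = (r₁ + r₂)/2 = 2.110×10⁷ m.
At r₁: circular v_c1 = √(μ/r₁) = 7339 m/s; transfer-perigee v_p = √[μ(2/r₁ − 1/a_t)] = 9424 m/s.
Δv₁ = v_p − v_c1 = 2086 m/s.
= 2.086 km/s.

Δv ≈ 2.09 km/s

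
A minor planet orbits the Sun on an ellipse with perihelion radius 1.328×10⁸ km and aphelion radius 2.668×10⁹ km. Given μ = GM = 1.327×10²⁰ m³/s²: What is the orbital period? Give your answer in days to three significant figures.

T ≈ 10500 days

Semi-major axis a = (r_p + r_a)/2 = (1.3280×10⁸ + 2.6680×10⁹)/2 = 1.4004×10⁹ km = 1.400×10¹² m.
By Kepler's third law T = 2π√(a³/μ) = 2π × 1.439×10⁸ = 9.039×10⁸ s.
= 10460 days.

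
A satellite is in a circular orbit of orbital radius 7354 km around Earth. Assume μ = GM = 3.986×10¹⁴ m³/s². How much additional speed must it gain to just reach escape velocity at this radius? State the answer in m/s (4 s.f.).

r = 7354 km = 7.354×10⁶ m.
Circular speed v_c = √(μ/r) = 7362 m/s.
Escape speed v_esc = √(2μ/r) = √2 × v_c = 10410 m/s.
Δv = v_esc − v_c = 3050 m/s.

Δv ≈ 3050 m/s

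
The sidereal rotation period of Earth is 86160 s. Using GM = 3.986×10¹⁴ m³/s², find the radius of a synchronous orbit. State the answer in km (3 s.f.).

r_sync ≈ 42200 km

A synchronous orbit has period T, so by Kepler's third law a = (μT²/4π²)^(1/3).
μT²/4π² = 3.986×10¹⁴ × (8.616×10⁴)² / 39.48 = 7.495×10²² m³.
a = 4.216×10⁷ m = 42163 km.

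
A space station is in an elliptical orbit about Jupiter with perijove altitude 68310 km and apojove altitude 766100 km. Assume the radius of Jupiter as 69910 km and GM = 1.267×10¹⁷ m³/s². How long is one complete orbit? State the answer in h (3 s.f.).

r_p = 69910 + 68310 = 138220 km = 1.3822×10⁸ m.
r_a = 69910 + 766100 = 836010 km = 8.3601×10⁸ m.
Semi-major axis a = (r_p + r_a)/2 = (1.3822×10⁵ + 8.3601×10⁵)/2 = 4.8712×10⁵ km = 4.871×10⁸ m.
By Kepler's third law T = 2π√(a³/μ) = 2π × 3.020×10⁴ = 1.898×10⁵ s.
= 52.72 h.

T ≈ 52.7 h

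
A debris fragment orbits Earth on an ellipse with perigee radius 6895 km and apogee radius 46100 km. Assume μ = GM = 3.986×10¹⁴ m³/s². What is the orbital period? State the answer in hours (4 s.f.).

T ≈ 11.92 hours

Semi-major axis a = (r_p + r_a)/2 = (6895.0 + 46100)/2 = 26498 km = 2.650×10⁷ m.
By Kepler's third law T = 2π√(a³/μ) = 2π × 6.832×10³ = 4.293×10⁴ s.
= 11.92 hours.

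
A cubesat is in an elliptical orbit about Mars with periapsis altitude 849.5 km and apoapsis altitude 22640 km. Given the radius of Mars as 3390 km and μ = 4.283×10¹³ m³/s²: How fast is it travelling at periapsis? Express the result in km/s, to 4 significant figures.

v ≈ 4.168 km/s

r_p = 3390 + 849.5 = 4239.5 km = 4.2395×10⁶ m.
r_a = 3390 + 22640 = 26030 km = 2.6030×10⁷ m.
Semi-major axis a = (r_p + r_a)/2 = 15135 km = 1.513×10⁷ m.
Vis-viva: v² = μ(2/r − 1/a) = 4.283×10¹³ × (4.718×10⁻⁷ − 6.607×10⁻⁸) = 1.738×10⁷ m²/s².
v = 4168 m/s = 4.168 km/s.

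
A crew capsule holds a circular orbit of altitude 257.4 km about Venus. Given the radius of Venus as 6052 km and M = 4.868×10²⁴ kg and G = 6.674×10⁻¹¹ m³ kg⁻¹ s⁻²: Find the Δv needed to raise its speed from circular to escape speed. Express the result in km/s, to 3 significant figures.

Δv ≈ 2.97 km/s

μ = GM = 6.674×10⁻¹¹ × 4.868×10²⁴ = 3.249×10¹⁴ m³/s².
r = 6052 + 257.4 = 6309.4 km = 6.3094×10⁶ m.
Circular speed v_c = √(μ/r) = 7176 m/s.
Escape speed v_esc = √(2μ/r) = √2 × v_c = 10150 m/s.
Δv = v_esc − v_c = 2972 m/s = 2.972 km/s.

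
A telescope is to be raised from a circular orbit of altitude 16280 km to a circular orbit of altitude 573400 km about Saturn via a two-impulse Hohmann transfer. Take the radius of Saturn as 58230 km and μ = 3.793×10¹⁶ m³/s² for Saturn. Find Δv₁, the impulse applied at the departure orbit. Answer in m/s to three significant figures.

r₁ = 58230 + 16280 = 74510 km = 7.4510×10⁷ m.
r₂ = 58230 + 573400 = 631630 km = 6.3163×10⁸ m.
Transfer ellipse a_t = (r₁ + r₂)/2 = 3.531×10⁸ m.
At r₁: circular v_c1 = √(μ/r₁) = 22560 m/s; transfer-perikrone v_p = √[μ(2/r₁ − 1/a_t)] = 30180 m/s.
Δv₁ = v_p − v_c1 = 7615 m/s.

Δv ≈ 7620 m/s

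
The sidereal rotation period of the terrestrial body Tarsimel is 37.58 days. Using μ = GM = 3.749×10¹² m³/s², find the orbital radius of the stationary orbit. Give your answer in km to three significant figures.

T = 37.58 days = 3.247×10⁶ s.
A synchronous orbit has period T, so by Kepler's third law a = (μT²/4π²)^(1/3).
μT²/4π² = 3.749×10¹² × (3.247×10⁶)² / 39.48 = 1.001×10²⁴ m³.
a = 1.000×10⁸ m = 1.0004×10⁵ km.

r_sync ≈ 1.00×10⁵ km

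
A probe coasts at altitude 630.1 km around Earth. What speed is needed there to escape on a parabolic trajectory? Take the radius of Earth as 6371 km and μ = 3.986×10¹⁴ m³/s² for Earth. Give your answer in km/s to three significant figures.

v_esc ≈ 10.7 km/s

r = 6371 + 630.1 = 7001.1 km = 7.0011×10⁶ m.
Escape speed v_esc = √(2μ/r) = √(2 × 3.986×10¹⁴ / 7.001×10⁶) = √(1.139×10⁸) = 10670 m/s.
= 10.67 km/s.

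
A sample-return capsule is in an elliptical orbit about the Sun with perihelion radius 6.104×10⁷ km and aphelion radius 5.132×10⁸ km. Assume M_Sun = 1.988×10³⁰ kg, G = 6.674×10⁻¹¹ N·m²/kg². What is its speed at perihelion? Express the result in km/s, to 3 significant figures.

μ = GM = 6.674×10⁻¹¹ × 1.988×10³⁰ = 1.327×10²⁰ m³/s².
Semi-major axis a = (r_p + r_a)/2 = 2.8712×10⁸ km = 2.871×10¹¹ m.
Vis-viva: v² = μ(2/r − 1/a) = 1.327×10²⁰ × (3.277×10⁻¹¹ − 3.483×10⁻¹²) = 3.885×10⁹ m²/s².
v = 62330 m/s = 62.33 km/s.

v ≈ 62.3 km/s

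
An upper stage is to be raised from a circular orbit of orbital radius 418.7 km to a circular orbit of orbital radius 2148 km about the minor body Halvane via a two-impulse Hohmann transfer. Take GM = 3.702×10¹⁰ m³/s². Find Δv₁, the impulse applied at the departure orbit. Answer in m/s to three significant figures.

r₁ = 418.7 km = 4.187×10⁵ m.
r₂ = 2148 km = 2.148×10⁶ m.
Transfer ellipse a_t = (r₁ + r₂)/2 = 1.283×10⁶ m.
At r₁: circular v_c1 = √(μ/r₁) = 297.3 m/s; transfer-periapsis v_p = √[μ(2/r₁ − 1/a_t)] = 384.7 m/s.
Δv₁ = v_p − v_c1 = 87.34 m/s.

Δv ≈ 87.3 m/s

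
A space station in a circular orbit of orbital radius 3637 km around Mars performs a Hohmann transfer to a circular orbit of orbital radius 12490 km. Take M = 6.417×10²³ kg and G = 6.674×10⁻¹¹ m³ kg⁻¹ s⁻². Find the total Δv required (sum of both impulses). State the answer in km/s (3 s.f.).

Δv_total ≈ 1.45 km/s

μ = GM = 6.674×10⁻¹¹ × 6.417×10²³ = 4.283×10¹³ m³/s².
r₁ = 3637 km = 3.637×10⁶ m.
r₂ = 12490 km = 1.249×10⁷ m.
Transfer ellipse a_t = (r₁ + r₂)/2 = 8.064×10⁶ m.
At r₁: circular v_c1 = √(μ/r₁) = 3432 m/s; transfer-periapsis v_p = √[μ(2/r₁ − 1/a_t)] = 4271 m/s.
Δv₁ = v_p − v_c1 = 839.2 m/s.
At r₂: circular v_c2 = √(μ/r₂) = 1852 m/s; transfer-apoapsis v_a = √[μ(2/r₂ − 1/a_t)] = 1244 m/s.
Δv₂ = v_c2 − v_a = 608.1 m/s.
Total Δv = Δv₁ + Δv₂ = 1447 m/s = 1.447 km/s.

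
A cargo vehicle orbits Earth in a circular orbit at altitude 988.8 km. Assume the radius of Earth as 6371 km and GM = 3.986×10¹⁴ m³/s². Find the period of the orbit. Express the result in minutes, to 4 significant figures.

r = 6371 + 988.8 = 7359.8 km = 7.3598×10⁶ m.
Kepler's third law: T = 2π√(r³/μ) = 2π√((7.360×10⁶)³ / 3.986×10¹⁴).
r³/μ = 1.000×10⁶ s², so T = 2π × 1.000×10³ = 6.284×10³ s.
Converting: 6.284×10³ s ÷ 60.00 = 104.7 minutes.

T ≈ 104.7 minutes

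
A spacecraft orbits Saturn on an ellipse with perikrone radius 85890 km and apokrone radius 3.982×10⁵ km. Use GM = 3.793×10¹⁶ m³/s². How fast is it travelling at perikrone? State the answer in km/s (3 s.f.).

v ≈ 27.0 km/s

Semi-major axis a = (r_p + r_a)/2 = 2.4204×10⁵ km = 2.420×10⁸ m.
Vis-viva: v² = μ(2/r − 1/a) = 3.793×10¹⁶ × (2.329×10⁻⁸ − 4.131×10⁻⁹) = 7.265×10⁸ m²/s².
v = 26950 m/s = 26.95 km/s.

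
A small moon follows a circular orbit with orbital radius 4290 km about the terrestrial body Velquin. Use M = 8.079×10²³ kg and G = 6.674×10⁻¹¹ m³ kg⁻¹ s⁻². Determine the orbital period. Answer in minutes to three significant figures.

μ = GM = 6.674×10⁻¹¹ × 8.079×10²³ = 5.392×10¹³ m³/s².
r = 4290 km = 4.290×10⁶ m.
Kepler's third law: T = 2π√(r³/μ) = 2π√((4.290×10⁶)³ / 5.392×10¹³).
r³/μ = 1.464×10⁶ s², so T = 2π × 1.210×10³ = 7.603×10³ s.
Converting: 7.603×10³ s ÷ 60.00 = 126.7 minutes.

T ≈ 127 minutes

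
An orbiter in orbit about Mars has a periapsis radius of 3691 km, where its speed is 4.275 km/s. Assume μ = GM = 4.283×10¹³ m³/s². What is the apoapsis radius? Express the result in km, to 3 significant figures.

r_p = 3.691×10⁶ m.
Specific energy ε = v²/2 − μ/r = -2.466×10⁶ J/kg, so a = −μ/(2ε) = 8.684×10⁶ m.
The apsides satisfy r_p + r_a = 2a, so the apoapsis radius is 2a − r_p = 1.368×10⁷ m = 13677 km.

apoapsis radius ≈ 13700 km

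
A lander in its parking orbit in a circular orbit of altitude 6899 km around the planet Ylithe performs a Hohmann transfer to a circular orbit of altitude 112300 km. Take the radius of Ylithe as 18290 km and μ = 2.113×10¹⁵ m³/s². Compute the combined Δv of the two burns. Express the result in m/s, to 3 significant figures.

r₁ = 18290 + 6899 = 25189 km = 2.5189×10⁷ m.
r₂ = 18290 + 112300 = 130590 km = 1.3059×10⁸ m.
Transfer ellipse a_t = (r₁ + r₂)/2 = 7.789×10⁷ m.
At r₁: circular v_c1 = √(μ/r₁) = 9159 m/s; transfer-periapsis v_p = √[μ(2/r₁ − 1/a_t)] = 11860 m/s.
Δv₁ = v_p − v_c1 = 2700 m/s.
At r₂: circular v_c2 = √(μ/r₂) = 4022 m/s; transfer-apoapsis v_a = √[μ(2/r₂ − 1/a_t)] = 2287 m/s.
Δv₂ = v_c2 − v_a = 1735 m/s.
Total Δv = Δv₁ + Δv₂ = 4435 m/s.

Δv_total ≈ 4440 m/s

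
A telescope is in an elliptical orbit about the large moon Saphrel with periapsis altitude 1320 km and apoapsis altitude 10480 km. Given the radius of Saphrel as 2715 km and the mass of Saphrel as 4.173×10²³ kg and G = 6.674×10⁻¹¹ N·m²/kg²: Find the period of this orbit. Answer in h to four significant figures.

μ = GM = 6.674×10⁻¹¹ × 4.173×10²³ = 2.785×10¹³ m³/s².
r_p = 2715 + 1320 = 4035.0 km = 4.0350×10⁶ m.
r_a = 2715 + 10480 = 13195 km = 1.3195×10⁷ m.
Semi-major axis a = (r_p + r_a)/2 = (4035.0 + 13195)/2 = 8615.0 km = 8.615×10⁶ m.
By Kepler's third law T = 2π√(a³/μ) = 2π × 4.791×10³ = 3.011×10⁴ s.
= 8.363 h.

T ≈ 8.363 h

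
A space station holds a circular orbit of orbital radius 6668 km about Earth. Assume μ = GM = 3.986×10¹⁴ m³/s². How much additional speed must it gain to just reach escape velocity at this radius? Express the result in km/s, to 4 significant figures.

Δv ≈ 3.203 km/s

r = 6668 km = 6.668×10⁶ m.
Circular speed v_c = √(μ/r) = 7732 m/s.
Escape speed v_esc = √(2μ/r) = √2 × v_c = 10930 m/s.
Δv = v_esc − v_c = 3203 m/s = 3.203 km/s.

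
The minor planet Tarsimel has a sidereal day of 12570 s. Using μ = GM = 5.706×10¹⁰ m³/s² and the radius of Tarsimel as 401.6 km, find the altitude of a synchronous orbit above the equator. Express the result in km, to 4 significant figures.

h_sync ≈ 209.6 km

A synchronous orbit has period T, so by Kepler's third law a = (μT²/4π²)^(1/3).
μT²/4π² = 5.706×10¹⁰ × (1.257×10⁴)² / 39.48 = 2.284×10¹⁷ m³.
a = 6.112×10⁵ m = 611.24 km.
Altitude h = a − R = 611.24 − 401.6 = 209.64 km.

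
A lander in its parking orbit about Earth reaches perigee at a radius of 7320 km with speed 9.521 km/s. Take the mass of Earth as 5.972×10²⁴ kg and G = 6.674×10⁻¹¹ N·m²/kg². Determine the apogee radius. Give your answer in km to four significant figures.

μ = GM = 6.674×10⁻¹¹ × 5.972×10²⁴ = 3.986×10¹⁴ m³/s².
r_p = 7.320×10⁶ m.
Specific energy ε = v²/2 − μ/r = -9.125×10⁶ J/kg, so a = −μ/(2ε) = 2.184×10⁷ m.
The apsides satisfy r_p + r_a = 2a, so the apogee radius is 2a − r_p = 3.636×10⁷ m = 36359 km.

apogee radius ≈ 36360 km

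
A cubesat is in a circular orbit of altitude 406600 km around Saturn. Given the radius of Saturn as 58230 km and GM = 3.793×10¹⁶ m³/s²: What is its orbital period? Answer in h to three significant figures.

r = 58230 + 406600 = 464830 km = 4.6483×10⁸ m.
Kepler's third law: T = 2π√(r³/μ) = 2π√((4.648×10⁸)³ / 3.793×10¹⁶).
r³/μ = 2.648×10⁹ s², so T = 2π × 5.146×10⁴ = 3.233×10⁵ s.
Converting: 3.233×10⁵ s ÷ 3600 = 89.81 h.

T ≈ 89.8 h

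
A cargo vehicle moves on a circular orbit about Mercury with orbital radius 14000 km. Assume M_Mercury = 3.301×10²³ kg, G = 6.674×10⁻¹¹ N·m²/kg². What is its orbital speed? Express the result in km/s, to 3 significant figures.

v ≈ 1.25 km/s

μ = GM = 6.674×10⁻¹¹ × 3.301×10²³ = 2.203×10¹³ m³/s².
r = 14000 km = 1.400×10⁷ m.
For a circular orbit v = √(μ/r) = √(2.203×10¹³ / 1.400×10⁷) = √(1.574×10⁶) = 1254 m/s.
That is 1.254 km/s.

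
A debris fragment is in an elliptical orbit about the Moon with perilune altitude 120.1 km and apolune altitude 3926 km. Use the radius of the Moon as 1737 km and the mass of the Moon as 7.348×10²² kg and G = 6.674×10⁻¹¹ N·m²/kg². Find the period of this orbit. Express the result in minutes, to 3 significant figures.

μ = GM = 6.674×10⁻¹¹ × 7.348×10²² = 4.904×10¹² m³/s².
r_p = 1737 + 120.1 = 1857.1 km = 1.8571×10⁶ m.
r_a = 1737 + 3926 = 5663.0 km = 5.6630×10⁶ m.
Semi-major axis a = (r_p + r_a)/2 = (1857.1 + 5663.0)/2 = 3760.1 km = 3.760×10⁶ m.
By Kepler's third law T = 2π√(a³/μ) = 2π × 3.292×10³ = 2.069×10⁴ s.
= 344.8 minutes.

T ≈ 345 minutes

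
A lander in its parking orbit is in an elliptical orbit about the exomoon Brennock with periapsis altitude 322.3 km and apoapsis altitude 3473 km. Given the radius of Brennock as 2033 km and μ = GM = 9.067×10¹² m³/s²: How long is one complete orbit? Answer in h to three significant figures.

r_p = 2033 + 322.3 = 2355.3 km = 2.3553×10⁶ m.
r_a = 2033 + 3473 = 5506.0 km = 5.5060×10⁶ m.
Semi-major axis a = (r_p + r_a)/2 = (2355.3 + 5506.0)/2 = 3930.7 km = 3.931×10⁶ m.
By Kepler's third law T = 2π√(a³/μ) = 2π × 2.588×10³ = 1.626×10⁴ s.
= 4.517 h.

T ≈ 4.52 h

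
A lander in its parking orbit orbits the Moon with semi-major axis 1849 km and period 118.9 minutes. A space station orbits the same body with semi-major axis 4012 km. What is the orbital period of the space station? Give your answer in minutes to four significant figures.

Kepler's third law: T² ∝ a³, so T₂ = T₁ (a₂/a₁)^(3/2).
a₂/a₁ = 2.170, (a₂/a₁)^(3/2) = 3.196.
T₂ = 118.9 × 3.196 = 380.0 minutes.

T₂ ≈ 380.0 minutes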